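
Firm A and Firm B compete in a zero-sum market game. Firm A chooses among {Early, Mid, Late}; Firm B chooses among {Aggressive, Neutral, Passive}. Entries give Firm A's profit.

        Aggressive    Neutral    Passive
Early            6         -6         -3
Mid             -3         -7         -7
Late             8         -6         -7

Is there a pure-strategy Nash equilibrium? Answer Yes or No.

Yes

Row minima: Early → -6, Mid → -7, Late → -7; maximin = -6.
Column maxima: Aggressive → 8, Neutral → -6, Passive → -3; minimax = -6.
maximin = minimax = -6, so a saddle point exists.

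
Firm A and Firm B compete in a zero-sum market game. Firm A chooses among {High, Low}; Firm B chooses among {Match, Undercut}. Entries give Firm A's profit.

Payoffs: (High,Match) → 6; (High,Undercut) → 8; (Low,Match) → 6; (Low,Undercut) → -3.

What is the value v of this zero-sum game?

Row minima: High → 6, Low → -3; maximin = 6.
Column maxima: Match → 6, Undercut → 8; minimax = 6.
Since maximin = minimax = 6, there is a saddle point and the value is 6.

6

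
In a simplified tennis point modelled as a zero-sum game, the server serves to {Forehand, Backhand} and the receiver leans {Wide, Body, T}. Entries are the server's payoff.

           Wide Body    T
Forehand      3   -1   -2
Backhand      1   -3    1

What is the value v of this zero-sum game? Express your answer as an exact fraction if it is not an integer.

-7/5

Row minima: Forehand → -2, Backhand → -3; maximin = -2.
Column maxima: Wide → 3, Body → -1, T → 1; minimax = -1.
-2 ≠ -1, so there is no saddle point; optimal play is mixed.
Wide is strictly dominated by Body (it gives the server strictly more in every row), so the receiver never plays it.
On the remaining 2×2 (Forehand, Backhand vs Body, T):
Let the server play Forehand with probability p. Expected payoff against Body: (-1)p + (-3)(1−p) = 2p − 3; against T: (-2)p + 1(1−p) = −3p + 1.
Setting these equal: 2p − 3 = −3p + 1 ⇒ 5p = 4 ⇒ p = 4/5, and the value is (2)·(4/5) − 3 = -7/5.
For the receiver: with q = P(Body), equating Forehand's and Backhand's payoffs gives q − 2 = −4q + 1 ⇒ q = 3/5.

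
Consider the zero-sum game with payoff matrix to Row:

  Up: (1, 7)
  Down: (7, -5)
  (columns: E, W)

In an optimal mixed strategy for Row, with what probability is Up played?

Row minima: Up → 1, Down → -5; maximin = 1.
Column maxima: E → 7, W → 7; minimax = 7.
1 ≠ 7, so there is no saddle point; optimal play is mixed.
Let Row play Up with probability p. Expected payoff against E: 1p + 7(1−p) = −6p + 7; against W: 7p + (-5)(1−p) = 12p − 5.
Setting these equal: −6p + 7 = 12p − 5 ⇒ −18p = -12 ⇒ p = 2/3, and the value is (-6)·(2/3) + 7 = 3.
For Column: with q = P(E), equating Up's and Down's payoffs gives −6q + 7 = 12q − 5 ⇒ q = 2/3.

2/3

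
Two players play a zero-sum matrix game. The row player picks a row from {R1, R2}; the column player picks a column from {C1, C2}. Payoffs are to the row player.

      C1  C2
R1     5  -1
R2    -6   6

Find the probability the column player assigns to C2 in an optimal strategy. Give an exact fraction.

Row minima: R1 → -1, R2 → -6; maximin = -1.
Column maxima: C1 → 5, C2 → 6; minimax = 5.
-1 ≠ 5, so there is no saddle point; optimal play is mixed.
Let the row player play R1 with probability p. Expected payoff against C1: 5p + (-6)(1−p) = 11p − 6; against C2: (-1)p + 6(1−p) = −7p + 6.
Setting these equal: 11p − 6 = −7p + 6 ⇒ 18p = 12 ⇒ p = 2/3, and the value is (11)·(2/3) − 6 = 4/3.
For the column player: with q = P(C1), equating R1's and R2's payoffs gives 6q − 1 = −12q + 6 ⇒ q = 7/18.

11/18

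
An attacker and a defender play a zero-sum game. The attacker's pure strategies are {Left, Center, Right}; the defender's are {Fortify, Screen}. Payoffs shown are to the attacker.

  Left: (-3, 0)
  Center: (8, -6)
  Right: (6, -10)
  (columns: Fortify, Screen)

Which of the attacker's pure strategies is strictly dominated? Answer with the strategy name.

Right

Center gives a strictly higher payoff than Right against every column: 8 > 6, -6 > -10.
So Right is strictly dominated and the attacker never plays it.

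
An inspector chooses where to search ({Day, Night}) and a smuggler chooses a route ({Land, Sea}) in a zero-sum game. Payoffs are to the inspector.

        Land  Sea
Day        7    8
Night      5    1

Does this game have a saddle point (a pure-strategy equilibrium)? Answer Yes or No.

Yes

Row minima: Day → 7, Night → 1; maximin = 7.
Column maxima: Land → 7, Sea → 8; minimax = 7.
maximin = minimax = 7, so a saddle point exists.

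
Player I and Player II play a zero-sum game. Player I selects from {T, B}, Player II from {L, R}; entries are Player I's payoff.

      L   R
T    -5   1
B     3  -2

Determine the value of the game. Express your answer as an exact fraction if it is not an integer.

-7/11

Row minima: T → -5, B → -2; maximin = -2.
Column maxima: L → 3, R → 1; minimax = 1.
-2 ≠ 1, so there is no saddle point; optimal play is mixed.
Let Player I play T with probability p. Expected payoff against L: (-5)p + 3(1−p) = −8p + 3; against R: 1p + (-2)(1−p) = 3p − 2.
Setting these equal: −8p + 3 = 3p − 2 ⇒ −11p = -5 ⇒ p = 5/11, and the value is (-8)·(5/11) + 3 = -7/11.
For Player II: with q = P(L), equating T's and B's payoffs gives −6q + 1 = 5q − 2 ⇒ q = 3/11.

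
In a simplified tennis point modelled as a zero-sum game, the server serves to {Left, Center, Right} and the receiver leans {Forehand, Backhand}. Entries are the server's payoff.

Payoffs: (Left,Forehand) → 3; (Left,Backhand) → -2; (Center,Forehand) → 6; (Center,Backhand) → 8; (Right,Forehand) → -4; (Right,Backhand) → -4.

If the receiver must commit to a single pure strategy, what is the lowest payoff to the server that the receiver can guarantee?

6

Column maxima: Forehand → 6, Backhand → 8.
The smallest of these is 6.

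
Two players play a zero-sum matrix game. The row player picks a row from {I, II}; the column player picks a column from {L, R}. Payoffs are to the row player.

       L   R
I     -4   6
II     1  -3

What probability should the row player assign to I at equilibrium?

2/7

Row minima: I → -4, II → -3; maximin = -3.
Column maxima: L → 1, R → 6; minimax = 1.
-3 ≠ 1, so there is no saddle point; optimal play is mixed.
Let the row player play I with probability p. Expected payoff against L: (-4)p + 1(1−p) = −5p + 1; against R: 6p + (-3)(1−p) = 9p − 3.
Setting these equal: −5p + 1 = 9p − 3 ⇒ −14p = -4 ⇒ p = 2/7, and the value is (-5)·(2/7) + 1 = -3/7.
For the column player: with q = P(L), equating I's and II's payoffs gives −10q + 6 = 4q − 3 ⇒ q = 9/14.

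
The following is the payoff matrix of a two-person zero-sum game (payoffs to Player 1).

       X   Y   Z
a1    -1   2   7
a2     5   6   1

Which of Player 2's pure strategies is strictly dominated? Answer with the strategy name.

Y

X holds Player 1's payoff strictly below Y in every row: -1 < 2, 5 < 6.
So Y is strictly dominated for Player 2.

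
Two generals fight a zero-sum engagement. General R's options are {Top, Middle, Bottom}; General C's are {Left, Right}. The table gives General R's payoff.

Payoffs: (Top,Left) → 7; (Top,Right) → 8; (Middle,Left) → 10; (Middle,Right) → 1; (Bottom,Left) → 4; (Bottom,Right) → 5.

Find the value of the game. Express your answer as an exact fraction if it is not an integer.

73/10

Row minima: Top → 7, Middle → 1, Bottom → 4; maximin = 7.
Column maxima: Left → 10, Right → 8; minimax = 8.
7 ≠ 8, so there is no saddle point; optimal play is mixed.
Bottom is strictly dominated by Top, so General R never plays it.
On the remaining 2×2 (Top, Middle vs Left, Right):
Let General R play Top with probability p. Expected payoff against Left: 7p + 10(1−p) = −3p + 10; against Right: 8p + 1(1−p) = 7p + 1.
Setting these equal: −3p + 10 = 7p + 1 ⇒ −10p = -9 ⇒ p = 9/10, and the value is (-3)·(9/10) + 10 = 73/10.
For General C: with q = P(Left), equating Top's and Middle's payoffs gives −q + 8 = 9q + 1 ⇒ q = 7/10.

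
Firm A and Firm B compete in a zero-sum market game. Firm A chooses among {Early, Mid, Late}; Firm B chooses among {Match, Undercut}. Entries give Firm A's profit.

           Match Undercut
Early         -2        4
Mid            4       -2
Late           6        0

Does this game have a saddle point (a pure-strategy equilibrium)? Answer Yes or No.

No

Row minima: Early → -2, Mid → -2, Late → 0; maximin = 0.
Column maxima: Match → 6, Undercut → 4; minimax = 4.
0 ≠ 4, so no pure-strategy equilibrium exists.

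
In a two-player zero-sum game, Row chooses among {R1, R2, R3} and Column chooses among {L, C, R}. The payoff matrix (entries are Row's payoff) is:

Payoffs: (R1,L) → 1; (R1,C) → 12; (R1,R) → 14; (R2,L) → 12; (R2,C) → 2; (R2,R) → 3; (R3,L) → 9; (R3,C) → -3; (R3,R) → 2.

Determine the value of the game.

Row minima: R1 → 1, R2 → 2, R3 → -3; maximin = 2.
Column maxima: L → 12, C → 12, R → 14; minimax = 12.
2 ≠ 12, so there is no saddle point; optimal play is mixed.
R3 is strictly dominated by R2, so Row never plays it.
R is strictly dominated by C (it gives Row strictly more in every row), so Column never plays it.
On the remaining 2×2 (R1, R2 vs L, C):
Let Row play R1 with probability p. Expected payoff against L: 1p + 12(1−p) = −11p + 12; against C: 12p + 2(1−p) = 10p + 2.
Setting these equal: −11p + 12 = 10p + 2 ⇒ −21p = -10 ⇒ p = 10/21, and the value is (-11)·(10/21) + 12 = 142/21.
For Column: with q = P(L), equating R1's and R2's payoffs gives −11q + 12 = 10q + 2 ⇒ q = 10/21.

142/21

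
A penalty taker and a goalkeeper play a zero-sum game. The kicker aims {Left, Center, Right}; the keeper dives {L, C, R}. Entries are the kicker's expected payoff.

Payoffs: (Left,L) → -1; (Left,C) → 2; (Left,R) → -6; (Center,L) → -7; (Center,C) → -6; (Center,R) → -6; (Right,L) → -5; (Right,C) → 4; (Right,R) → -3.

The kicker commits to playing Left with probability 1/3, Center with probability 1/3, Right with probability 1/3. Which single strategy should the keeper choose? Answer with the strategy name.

If the keeper plays L, the kicker's expected payoff is (1/3)·(-1) + (1/3)·(-7) + (1/3)·(-5) = -13/3.
If the keeper plays C, the kicker's expected payoff is (1/3)·2 + (1/3)·(-6) + (1/3)·4 = 0.
If the keeper plays R, the kicker's expected payoff is (1/3)·(-6) + (1/3)·(-6) + (1/3)·(-3) = -5.
The keeper minimizes the kicker's payoff; the smallest is -5, so the best response is R.

R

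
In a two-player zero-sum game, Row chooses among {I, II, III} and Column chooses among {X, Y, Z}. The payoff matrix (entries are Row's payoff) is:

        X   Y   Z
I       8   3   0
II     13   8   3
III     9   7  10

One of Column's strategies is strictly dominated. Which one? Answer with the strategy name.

Y holds Row's payoff strictly below X in every row: 3 < 8, 8 < 13, 7 < 9.
So X is strictly dominated for Column.

X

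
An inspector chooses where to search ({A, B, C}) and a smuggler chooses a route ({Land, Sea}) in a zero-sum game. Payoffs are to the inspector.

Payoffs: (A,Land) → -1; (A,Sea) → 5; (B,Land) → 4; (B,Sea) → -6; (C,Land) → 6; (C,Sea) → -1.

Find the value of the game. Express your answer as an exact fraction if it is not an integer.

29/13

Row minima: A → -1, B → -6, C → -1; maximin = -1.
Column maxima: Land → 6, Sea → 5; minimax = 5.
-1 ≠ 5, so there is no saddle point; optimal play is mixed.
B is strictly dominated by C, so the inspector never plays it.
On the remaining 2×2 (A, C vs Land, Sea):
Let the inspector play A with probability p. Expected payoff against Land: (-1)p + 6(1−p) = −7p + 6; against Sea: 5p + (-1)(1−p) = 6p − 1.
Setting these equal: −7p + 6 = 6p − 1 ⇒ −13p = -7 ⇒ p = 7/13, and the value is (-7)·(7/13) + 6 = 29/13.
For the smuggler: with q = P(Land), equating A's and C's payoffs gives −6q + 5 = 7q − 1 ⇒ q = 6/13.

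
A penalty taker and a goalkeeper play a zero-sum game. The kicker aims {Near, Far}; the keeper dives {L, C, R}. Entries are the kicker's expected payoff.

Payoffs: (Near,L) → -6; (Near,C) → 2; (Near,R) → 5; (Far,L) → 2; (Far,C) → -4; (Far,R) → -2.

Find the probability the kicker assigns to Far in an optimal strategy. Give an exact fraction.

Row minima: Near → -6, Far → -4; maximin = -4.
Column maxima: L → 2, C → 2, R → 5; minimax = 2.
-4 ≠ 2, so there is no saddle point; optimal play is mixed.
R is strictly dominated by C (it gives the kicker strictly more in every row), so the keeper never plays it.
On the remaining 2×2 (Near, Far vs L, C):
Let the kicker play Near with probability p. Expected payoff against L: (-6)p + 2(1−p) = −8p + 2; against C: 2p + (-4)(1−p) = 6p − 4.
Setting these equal: −8p + 2 = 6p − 4 ⇒ −14p = -6 ⇒ p = 3/7, and the value is (-8)·(3/7) + 2 = -10/7.
For the keeper: with q = P(L), equating Near's and Far's payoffs gives −8q + 2 = 6q − 4 ⇒ q = 3/7.

4/7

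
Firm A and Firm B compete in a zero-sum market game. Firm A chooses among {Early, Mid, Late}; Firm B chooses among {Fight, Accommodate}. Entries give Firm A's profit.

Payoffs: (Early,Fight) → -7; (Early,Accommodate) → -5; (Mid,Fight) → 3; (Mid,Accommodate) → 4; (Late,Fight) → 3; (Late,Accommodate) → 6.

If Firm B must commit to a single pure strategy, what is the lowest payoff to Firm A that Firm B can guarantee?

Column maxima: Fight → 3, Accommodate → 6.
The smallest of these is 3.

3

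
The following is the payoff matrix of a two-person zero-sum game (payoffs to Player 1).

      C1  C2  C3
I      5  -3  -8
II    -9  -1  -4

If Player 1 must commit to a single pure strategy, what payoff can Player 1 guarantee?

-8

Row minima: I → -8, II → -9.
The best of these is -8.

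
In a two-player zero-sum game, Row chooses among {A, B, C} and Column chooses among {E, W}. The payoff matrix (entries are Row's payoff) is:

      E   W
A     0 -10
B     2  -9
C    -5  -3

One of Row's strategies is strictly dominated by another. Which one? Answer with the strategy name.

B gives a strictly higher payoff than A against every column: 2 > 0, -9 > -10.
So A is strictly dominated and Row never plays it.

A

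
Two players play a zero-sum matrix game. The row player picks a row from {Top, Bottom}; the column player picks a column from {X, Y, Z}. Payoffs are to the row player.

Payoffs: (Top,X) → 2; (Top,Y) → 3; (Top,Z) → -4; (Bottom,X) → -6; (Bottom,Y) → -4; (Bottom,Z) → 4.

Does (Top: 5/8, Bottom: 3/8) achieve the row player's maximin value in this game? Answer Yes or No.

Against X this mix gives (5/8)·2 + (3/8)·(-6) = -1.
Against Y this mix gives (5/8)·3 + (3/8)·(-4) = 3/8.
Against Z this mix gives (5/8)·(-4) + (3/8)·4 = -1.
All of the column player's active replies (X, Z) yield -1, and no column does worse for the row player. The mix makes the column player indifferent and guarantees -1, so it is optimal.

Yes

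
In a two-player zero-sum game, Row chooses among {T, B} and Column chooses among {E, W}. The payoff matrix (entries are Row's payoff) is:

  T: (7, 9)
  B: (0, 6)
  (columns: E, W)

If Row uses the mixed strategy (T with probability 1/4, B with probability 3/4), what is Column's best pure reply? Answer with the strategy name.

E

If Column plays E, Row's expected payoff is (1/4)·7 + (3/4)·0 = 7/4.
If Column plays W, Row's expected payoff is (1/4)·9 + (3/4)·6 = 27/4.
Column minimizes Row's payoff; the smallest is 7/4, so the best response is E.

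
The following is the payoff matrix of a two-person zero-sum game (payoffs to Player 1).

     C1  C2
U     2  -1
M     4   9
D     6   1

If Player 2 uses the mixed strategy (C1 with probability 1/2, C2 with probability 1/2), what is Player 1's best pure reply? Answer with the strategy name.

Expected payoff of U: (1/2)·2 + (1/2)·(-1) = 1/2.
Expected payoff of M: (1/2)·4 + (1/2)·9 = 13/2.
Expected payoff of D: (1/2)·6 + (1/2)·1 = 7/2.
The largest is 13/2, so Player 1's best response is M.

M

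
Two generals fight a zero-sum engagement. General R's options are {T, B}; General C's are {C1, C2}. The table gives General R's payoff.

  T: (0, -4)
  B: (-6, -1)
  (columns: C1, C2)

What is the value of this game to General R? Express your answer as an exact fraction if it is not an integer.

Row minima: T → -4, B → -6; maximin = -4.
Column maxima: C1 → 0, C2 → -1; minimax = -1.
-4 ≠ -1, so there is no saddle point; optimal play is mixed.
Let General R play T with probability p. Expected payoff against C1: 0p + (-6)(1−p) = 6p − 6; against C2: (-4)p + (-1)(1−p) = −3p − 1.
Setting these equal: 6p − 6 = −3p − 1 ⇒ 9p = 5 ⇒ p = 5/9, and the value is (6)·(5/9) − 6 = -8/3.
For General C: with q = P(C1), equating T's and B's payoffs gives 4q − 4 = −5q − 1 ⇒ q = 1/3.

-8/3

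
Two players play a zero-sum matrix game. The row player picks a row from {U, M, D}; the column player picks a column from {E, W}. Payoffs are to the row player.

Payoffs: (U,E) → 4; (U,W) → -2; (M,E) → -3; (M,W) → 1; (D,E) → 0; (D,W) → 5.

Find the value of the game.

Row minima: U → -2, M → -3, D → 0; maximin = 0.
Column maxima: E → 4, W → 5; minimax = 4.
0 ≠ 4, so there is no saddle point; optimal play is mixed.
M is strictly dominated by D, so the row player never plays it.
On the remaining 2×2 (U, D vs E, W):
Let the row player play U with probability p. Expected payoff against E: 4p + 0(1−p) = 4p; against W: (-2)p + 5(1−p) = −7p + 5.
Setting these equal: 4p = −7p + 5 ⇒ 11p = 5 ⇒ p = 5/11, and the value is (4)·(5/11) = 20/11.
For the column player: with q = P(E), equating U's and D's payoffs gives 6q − 2 = −5q + 5 ⇒ q = 7/11.

20/11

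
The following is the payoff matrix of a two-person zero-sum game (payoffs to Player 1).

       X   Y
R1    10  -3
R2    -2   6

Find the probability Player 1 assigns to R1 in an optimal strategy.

8/21

Row minima: R1 → -3, R2 → -2; maximin = -2.
Column maxima: X → 10, Y → 6; minimax = 6.
-2 ≠ 6, so there is no saddle point; optimal play is mixed.
Let Player 1 play R1 with probability p. Expected payoff against X: 10p + (-2)(1−p) = 12p − 2; against Y: (-3)p + 6(1−p) = −9p + 6.
Setting these equal: 12p − 2 = −9p + 6 ⇒ 21p = 8 ⇒ p = 8/21, and the value is (12)·(8/21) − 2 = 18/7.
For Player 2: with q = P(X), equating R1's and R2's payoffs gives 13q − 3 = −8q + 6 ⇒ q = 3/7.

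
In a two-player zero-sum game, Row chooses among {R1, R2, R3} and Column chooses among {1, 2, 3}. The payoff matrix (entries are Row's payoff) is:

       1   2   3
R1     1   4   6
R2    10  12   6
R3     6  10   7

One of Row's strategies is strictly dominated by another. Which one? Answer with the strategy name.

R1

R3 gives a strictly higher payoff than R1 against every column: 6 > 1, 10 > 4, 7 > 6.
So R1 is strictly dominated and Row never plays it.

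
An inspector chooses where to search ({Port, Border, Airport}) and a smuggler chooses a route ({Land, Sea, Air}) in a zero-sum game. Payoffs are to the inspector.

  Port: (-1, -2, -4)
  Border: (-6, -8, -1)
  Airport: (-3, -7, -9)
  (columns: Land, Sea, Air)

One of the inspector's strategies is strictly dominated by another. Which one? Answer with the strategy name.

Port gives a strictly higher payoff than Airport against every column: -1 > -3, -2 > -7, -4 > -9.
So Airport is strictly dominated and the inspector never plays it.

Airport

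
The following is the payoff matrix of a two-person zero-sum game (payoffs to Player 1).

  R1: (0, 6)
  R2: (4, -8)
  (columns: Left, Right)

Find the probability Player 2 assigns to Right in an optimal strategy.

Row minima: R1 → 0, R2 → -8; maximin = 0.
Column maxima: Left → 4, Right → 6; minimax = 4.
0 ≠ 4, so there is no saddle point; optimal play is mixed.
Let Player 1 play R1 with probability p. Expected payoff against Left: 0p + 4(1−p) = −4p + 4; against Right: 6p + (-8)(1−p) = 14p − 8.
Setting these equal: −4p + 4 = 14p − 8 ⇒ −18p = -12 ⇒ p = 2/3, and the value is (-4)·(2/3) + 4 = 4/3.
For Player 2: with q = P(Left), equating R1's and R2's payoffs gives −6q + 6 = 12q − 8 ⇒ q = 7/9.

2/9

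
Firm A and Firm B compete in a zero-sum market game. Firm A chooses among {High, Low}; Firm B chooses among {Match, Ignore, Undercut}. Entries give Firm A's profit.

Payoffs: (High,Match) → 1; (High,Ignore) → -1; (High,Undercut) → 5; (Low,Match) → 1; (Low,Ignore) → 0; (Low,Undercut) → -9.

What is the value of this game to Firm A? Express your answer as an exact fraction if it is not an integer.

Row minima: High → -1, Low → -9; maximin = -1.
Column maxima: Match → 1, Ignore → 0, Undercut → 5; minimax = 0.
-1 ≠ 0, so there is no saddle point; optimal play is mixed.
Match is strictly dominated by Ignore (it gives Firm A strictly more in every row), so Firm B never plays it.
On the remaining 2×2 (High, Low vs Ignore, Undercut):
Let Firm A play High with probability p. Expected payoff against Ignore: (-1)p + 0(1−p) = −p; against Undercut: 5p + (-9)(1−p) = 14p − 9.
Setting these equal: −p = 14p − 9 ⇒ −15p = -9 ⇒ p = 3/5, and the value is (-1)·(3/5) = -3/5.
For Firm B: with q = P(Ignore), equating High's and Low's payoffs gives −6q + 5 = 9q − 9 ⇒ q = 14/15.

-3/5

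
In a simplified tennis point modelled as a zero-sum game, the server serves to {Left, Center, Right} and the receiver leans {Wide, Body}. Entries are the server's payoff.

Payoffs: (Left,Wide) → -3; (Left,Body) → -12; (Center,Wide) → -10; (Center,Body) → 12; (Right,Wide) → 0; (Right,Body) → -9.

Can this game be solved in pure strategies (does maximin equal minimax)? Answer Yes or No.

Row minima: Left → -12, Center → -10, Right → -9; maximin = -9.
Column maxima: Wide → 0, Body → 12; minimax = 0.
-9 ≠ 0, so no pure-strategy equilibrium exists.

No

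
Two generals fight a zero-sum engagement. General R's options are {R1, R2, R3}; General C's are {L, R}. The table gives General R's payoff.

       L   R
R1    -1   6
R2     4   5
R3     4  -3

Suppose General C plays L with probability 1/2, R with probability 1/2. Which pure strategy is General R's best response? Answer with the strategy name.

Expected payoff of R1: (1/2)·(-1) + (1/2)·6 = 5/2.
Expected payoff of R2: (1/2)·4 + (1/2)·5 = 9/2.
Expected payoff of R3: (1/2)·4 + (1/2)·(-3) = 1/2.
The largest is 9/2, so General R's best response is R2.

R2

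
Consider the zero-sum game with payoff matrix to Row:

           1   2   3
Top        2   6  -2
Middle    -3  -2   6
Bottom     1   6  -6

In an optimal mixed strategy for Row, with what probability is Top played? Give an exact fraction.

Row minima: Top → -2, Middle → -3, Bottom → -6; maximin = -2.
Column maxima: 1 → 2, 2 → 6, 3 → 6; minimax = 2.
-2 ≠ 2, so there is no saddle point; optimal play is mixed.
2 is strictly dominated by 1 (it gives Row strictly more in every row), so Column never plays it.
With 2 eliminated, Bottom is strictly dominated by Top (Top gives Row strictly more in every remaining column), so Row never plays it.
On the remaining 2×2 (Top, Middle vs 1, 3):
Let Row play Top with probability p. Expected payoff against 1: 2p + (-3)(1−p) = 5p − 3; against 3: (-2)p + 6(1−p) = −8p + 6.
Setting these equal: 5p − 3 = −8p + 6 ⇒ 13p = 9 ⇒ p = 9/13, and the value is (5)·(9/13) − 3 = 6/13.
For Column: with q = P(1), equating Top's and Middle's payoffs gives 4q − 2 = −9q + 6 ⇒ q = 8/13.

9/13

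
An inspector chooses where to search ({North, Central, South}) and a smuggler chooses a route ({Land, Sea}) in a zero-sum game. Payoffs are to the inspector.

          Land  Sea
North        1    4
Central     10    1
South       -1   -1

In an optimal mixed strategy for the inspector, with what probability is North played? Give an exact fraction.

Row minima: North → 1, Central → 1, South → -1; maximin = 1.
Column maxima: Land → 10, Sea → 4; minimax = 4.
1 ≠ 4, so there is no saddle point; optimal play is mixed.
South is strictly dominated by North, so the inspector never plays it.
On the remaining 2×2 (North, Central vs Land, Sea):
Let the inspector play North with probability p. Expected payoff against Land: 1p + 10(1−p) = −9p + 10; against Sea: 4p + 1(1−p) = 3p + 1.
Setting these equal: −9p + 10 = 3p + 1 ⇒ −12p = -9 ⇒ p = 3/4, and the value is (-9)·(3/4) + 10 = 13/4.
For the smuggler: with q = P(Land), equating North's and Central's payoffs gives −3q + 4 = 9q + 1 ⇒ q = 1/4.

3/4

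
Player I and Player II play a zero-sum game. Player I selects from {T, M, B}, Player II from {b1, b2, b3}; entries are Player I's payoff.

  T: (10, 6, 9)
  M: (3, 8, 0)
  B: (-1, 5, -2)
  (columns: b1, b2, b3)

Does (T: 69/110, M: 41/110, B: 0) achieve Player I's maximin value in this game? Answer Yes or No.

No

Against b1 this mix gives (69/110)·10 + (41/110)·3 = 813/110.
Against b2 this mix gives (69/110)·6 + (41/110)·8 = 371/55.
Against b3 this mix gives (69/110)·9 + (41/110)·0 = 621/110.
Player II will play b3, holding Player I to 621/110. Shifting weight toward the row that does better against b3 would raise this floor (the equalizing mix achieves 72/11 against both b3 and b2), so the proposed strategy is not optimal.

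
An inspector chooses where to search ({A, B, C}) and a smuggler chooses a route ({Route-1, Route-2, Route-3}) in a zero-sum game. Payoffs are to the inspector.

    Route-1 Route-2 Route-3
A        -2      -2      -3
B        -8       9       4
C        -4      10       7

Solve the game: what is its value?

Row minima: A → -3, B → -8, C → -4; maximin = -3.
Column maxima: Route-1 → -2, Route-2 → 10, Route-3 → 7; minimax = -2.
-3 ≠ -2, so there is no saddle point; optimal play is mixed.
B is strictly dominated by C, so the inspector never plays it.
Route-2 is strictly dominated by Route-3 (it gives the inspector strictly more in every row), so the smuggler never plays it.
On the remaining 2×2 (A, C vs Route-1, Route-3):
Let the inspector play A with probability p. Expected payoff against Route-1: (-2)p + (-4)(1−p) = 2p − 4; against Route-3: (-3)p + 7(1−p) = −10p + 7.
Setting these equal: 2p − 4 = −10p + 7 ⇒ 12p = 11 ⇒ p = 11/12, and the value is (2)·(11/12) − 4 = -13/6.
For the smuggler: with q = P(Route-1), equating A's and C's payoffs gives q − 3 = −11q + 7 ⇒ q = 5/6.

-13/6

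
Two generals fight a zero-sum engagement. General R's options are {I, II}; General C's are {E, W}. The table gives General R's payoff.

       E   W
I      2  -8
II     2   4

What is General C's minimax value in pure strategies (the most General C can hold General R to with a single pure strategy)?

2

Column maxima: E → 2, W → 4.
The smallest of these is 2.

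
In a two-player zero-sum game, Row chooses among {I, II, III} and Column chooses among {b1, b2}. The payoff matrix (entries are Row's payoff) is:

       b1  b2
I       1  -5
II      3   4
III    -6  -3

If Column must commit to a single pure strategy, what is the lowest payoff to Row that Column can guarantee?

Column maxima: b1 → 3, b2 → 4.
The smallest of these is 3.

3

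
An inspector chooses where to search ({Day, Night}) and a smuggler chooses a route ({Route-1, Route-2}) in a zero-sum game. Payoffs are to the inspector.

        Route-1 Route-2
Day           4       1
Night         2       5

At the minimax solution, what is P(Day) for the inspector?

1/2

Row minima: Day → 1, Night → 2; maximin = 2.
Column maxima: Route-1 → 4, Route-2 → 5; minimax = 4.
2 ≠ 4, so there is no saddle point; optimal play is mixed.
Let the inspector play Day with probability p. Expected payoff against Route-1: 4p + 2(1−p) = 2p + 2; against Route-2: 1p + 5(1−p) = −4p + 5.
Setting these equal: 2p + 2 = −4p + 5 ⇒ 6p = 3 ⇒ p = 1/2, and the value is (2)·(1/2) + 2 = 3.
For the smuggler: with q = P(Route-1), equating Day's and Night's payoffs gives 3q + 1 = −3q + 5 ⇒ q = 2/3.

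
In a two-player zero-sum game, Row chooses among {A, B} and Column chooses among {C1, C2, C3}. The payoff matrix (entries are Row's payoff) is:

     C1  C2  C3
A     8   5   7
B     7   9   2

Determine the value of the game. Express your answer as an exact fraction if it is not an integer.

Row minima: A → 5, B → 2; maximin = 5.
Column maxima: C1 → 8, C2 → 9, C3 → 7; minimax = 7.
5 ≠ 7, so there is no saddle point; optimal play is mixed.
C1 is strictly dominated by C3 (it gives Row strictly more in every row), so Column never plays it.
On the remaining 2×2 (A, B vs C2, C3):
Let Row play A with probability p. Expected payoff against C2: 5p + 9(1−p) = −4p + 9; against C3: 7p + 2(1−p) = 5p + 2.
Setting these equal: −4p + 9 = 5p + 2 ⇒ −9p = -7 ⇒ p = 7/9, and the value is (-4)·(7/9) + 9 = 53/9.
For Column: with q = P(C2), equating A's and B's payoffs gives −2q + 7 = 7q + 2 ⇒ q = 5/9.

53/9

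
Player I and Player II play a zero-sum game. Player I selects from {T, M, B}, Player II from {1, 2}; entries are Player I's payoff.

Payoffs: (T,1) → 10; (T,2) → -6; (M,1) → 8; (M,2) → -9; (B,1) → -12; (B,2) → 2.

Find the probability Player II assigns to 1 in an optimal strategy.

4/15

Row minima: T → -6, M → -9, B → -12; maximin = -6.
Column maxima: 1 → 10, 2 → 2; minimax = 2.
-6 ≠ 2, so there is no saddle point; optimal play is mixed.
M is strictly dominated by T, so Player I never plays it.
On the remaining 2×2 (T, B vs 1, 2):
Let Player I play T with probability p. Expected payoff against 1: 10p + (-12)(1−p) = 22p − 12; against 2: (-6)p + 2(1−p) = −8p + 2.
Setting these equal: 22p − 12 = −8p + 2 ⇒ 30p = 14 ⇒ p = 7/15, and the value is (22)·(7/15) − 12 = -26/15.
For Player II: with q = P(1), equating T's and B's payoffs gives 16q − 6 = −14q + 2 ⇒ q = 4/15.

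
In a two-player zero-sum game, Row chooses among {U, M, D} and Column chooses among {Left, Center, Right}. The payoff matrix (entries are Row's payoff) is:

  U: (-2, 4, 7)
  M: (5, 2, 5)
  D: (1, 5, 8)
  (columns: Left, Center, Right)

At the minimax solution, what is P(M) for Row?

4/7

Row minima: U → -2, M → 2, D → 1; maximin = 2.
Column maxima: Left → 5, Center → 5, Right → 8; minimax = 5.
2 ≠ 5, so there is no saddle point; optimal play is mixed.
U is strictly dominated by D, so Row never plays it.
Right is strictly dominated by Center (it gives Row strictly more in every row), so Column never plays it.
On the remaining 2×2 (M, D vs Left, Center):
Let Row play M with probability p. Expected payoff against Left: 5p + 1(1−p) = 4p + 1; against Center: 2p + 5(1−p) = −3p + 5.
Setting these equal: 4p + 1 = −3p + 5 ⇒ 7p = 4 ⇒ p = 4/7, and the value is (4)·(4/7) + 1 = 23/7.
For Column: with q = P(Left), equating M's and D's payoffs gives 3q + 2 = −4q + 5 ⇒ q = 3/7.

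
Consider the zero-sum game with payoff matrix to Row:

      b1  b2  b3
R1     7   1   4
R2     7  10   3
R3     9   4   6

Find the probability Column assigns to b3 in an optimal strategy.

2/3

Row minima: R1 → 1, R2 → 3, R3 → 4; maximin = 4.
Column maxima: b1 → 9, b2 → 10, b3 → 6; minimax = 6.
4 ≠ 6, so there is no saddle point; optimal play is mixed.
R1 is strictly dominated by R3, so Row never plays it.
b1 is strictly dominated by b3 (it gives Row strictly more in every row), so Column never plays it.
On the remaining 2×2 (R2, R3 vs b2, b3):
Let Row play R2 with probability p. Expected payoff against b2: 10p + 4(1−p) = 6p + 4; against b3: 3p + 6(1−p) = −3p + 6.
Setting these equal: 6p + 4 = −3p + 6 ⇒ 9p = 2 ⇒ p = 2/9, and the value is (6)·(2/9) + 4 = 16/3.
For Column: with q = P(b2), equating R2's and R3's payoffs gives 7q + 3 = −2q + 6 ⇒ q = 1/3.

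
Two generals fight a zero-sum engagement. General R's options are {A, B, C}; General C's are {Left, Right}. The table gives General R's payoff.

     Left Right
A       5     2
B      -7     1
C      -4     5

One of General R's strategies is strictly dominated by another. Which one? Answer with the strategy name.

B

A gives a strictly higher payoff than B against every column: 5 > -7, 2 > 1.
So B is strictly dominated and General R never plays it.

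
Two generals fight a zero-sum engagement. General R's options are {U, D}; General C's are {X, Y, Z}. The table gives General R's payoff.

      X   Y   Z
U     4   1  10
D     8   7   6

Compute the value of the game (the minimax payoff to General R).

Row minima: U → 1, D → 6; maximin = 6.
Column maxima: X → 8, Y → 7, Z → 10; minimax = 7.
6 ≠ 7, so there is no saddle point; optimal play is mixed.
X is strictly dominated by Y (it gives General R strictly more in every row), so General C never plays it.
On the remaining 2×2 (U, D vs Y, Z):
Let General R play U with probability p. Expected payoff against Y: 1p + 7(1−p) = −6p + 7; against Z: 10p + 6(1−p) = 4p + 6.
Setting these equal: −6p + 7 = 4p + 6 ⇒ −10p = -1 ⇒ p = 1/10, and the value is (-6)·(1/10) + 7 = 32/5.
For General C: with q = P(Y), equating U's and D's payoffs gives −9q + 10 = q + 6 ⇒ q = 2/5.

32/5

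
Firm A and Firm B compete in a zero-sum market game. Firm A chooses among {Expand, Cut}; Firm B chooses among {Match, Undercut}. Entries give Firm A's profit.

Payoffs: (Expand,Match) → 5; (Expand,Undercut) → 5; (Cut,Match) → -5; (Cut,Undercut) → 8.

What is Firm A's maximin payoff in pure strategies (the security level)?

5

Row minima: Expand → 5, Cut → -5.
The best of these is 5.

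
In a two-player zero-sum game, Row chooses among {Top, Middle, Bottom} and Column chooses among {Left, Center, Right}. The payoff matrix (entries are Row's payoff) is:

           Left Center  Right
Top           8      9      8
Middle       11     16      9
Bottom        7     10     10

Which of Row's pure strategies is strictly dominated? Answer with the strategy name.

Top

Middle gives a strictly higher payoff than Top against every column: 11 > 8, 16 > 9, 9 > 8.
So Top is strictly dominated and Row never plays it.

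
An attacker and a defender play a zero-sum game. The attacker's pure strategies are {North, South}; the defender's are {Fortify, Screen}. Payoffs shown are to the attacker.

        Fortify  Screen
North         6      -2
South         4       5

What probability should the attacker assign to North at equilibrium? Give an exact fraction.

1/9

Row minima: North → -2, South → 4; maximin = 4.
Column maxima: Fortify → 6, Screen → 5; minimax = 5.
4 ≠ 5, so there is no saddle point; optimal play is mixed.
Let the attacker play North with probability p. Expected payoff against Fortify: 6p + 4(1−p) = 2p + 4; against Screen: (-2)p + 5(1−p) = −7p + 5.
Setting these equal: 2p + 4 = −7p + 5 ⇒ 9p = 1 ⇒ p = 1/9, and the value is (2)·(1/9) + 4 = 38/9.
For the defender: with q = P(Fortify), equating North's and South's payoffs gives 8q − 2 = −q + 5 ⇒ q = 7/9.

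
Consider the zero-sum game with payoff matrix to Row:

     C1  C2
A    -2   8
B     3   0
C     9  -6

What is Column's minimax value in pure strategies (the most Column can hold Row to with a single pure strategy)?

8

Column maxima: C1 → 9, C2 → 8.
The smallest of these is 8.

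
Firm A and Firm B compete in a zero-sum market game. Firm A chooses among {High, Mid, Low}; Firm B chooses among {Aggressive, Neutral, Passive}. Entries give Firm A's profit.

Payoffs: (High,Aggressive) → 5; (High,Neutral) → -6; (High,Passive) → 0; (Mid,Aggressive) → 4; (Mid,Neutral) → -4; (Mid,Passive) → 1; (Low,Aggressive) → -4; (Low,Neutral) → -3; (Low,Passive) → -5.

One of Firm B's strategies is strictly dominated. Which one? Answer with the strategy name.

Aggressive

Passive holds Firm A's payoff strictly below Aggressive in every row: 0 < 5, 1 < 4, -5 < -4.
So Aggressive is strictly dominated for Firm B.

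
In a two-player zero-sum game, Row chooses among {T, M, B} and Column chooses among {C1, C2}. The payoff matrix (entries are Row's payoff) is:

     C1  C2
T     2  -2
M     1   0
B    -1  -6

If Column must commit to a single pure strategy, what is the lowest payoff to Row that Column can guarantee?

0

Column maxima: C1 → 2, C2 → 0.
The smallest of these is 0.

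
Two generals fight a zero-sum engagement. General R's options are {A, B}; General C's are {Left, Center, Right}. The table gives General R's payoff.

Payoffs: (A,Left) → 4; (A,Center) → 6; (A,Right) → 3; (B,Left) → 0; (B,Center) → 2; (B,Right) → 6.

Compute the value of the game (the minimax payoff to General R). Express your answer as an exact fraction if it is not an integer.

Row minima: A → 3, B → 0; maximin = 3.
Column maxima: Left → 4, Center → 6, Right → 6; minimax = 4.
3 ≠ 4, so there is no saddle point; optimal play is mixed.
Center is strictly dominated by Left (it gives General R strictly more in every row), so General C never plays it.
On the remaining 2×2 (A, B vs Left, Right):
Let General R play A with probability p. Expected payoff against Left: 4p + 0(1−p) = 4p; against Right: 3p + 6(1−p) = −3p + 6.
Setting these equal: 4p = −3p + 6 ⇒ 7p = 6 ⇒ p = 6/7, and the value is (4)·(6/7) = 24/7.
For General C: with q = P(Left), equating A's and B's payoffs gives q + 3 = −6q + 6 ⇒ q = 3/7.

24/7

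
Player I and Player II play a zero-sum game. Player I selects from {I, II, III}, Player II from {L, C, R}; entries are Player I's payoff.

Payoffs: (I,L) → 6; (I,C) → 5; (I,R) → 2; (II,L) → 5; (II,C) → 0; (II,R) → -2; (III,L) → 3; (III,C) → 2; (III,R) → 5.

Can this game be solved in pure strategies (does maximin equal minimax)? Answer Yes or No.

Row minima: I → 2, II → -2, III → 2; maximin = 2.
Column maxima: L → 6, C → 5, R → 5; minimax = 5.
2 ≠ 5, so no pure-strategy equilibrium exists.

No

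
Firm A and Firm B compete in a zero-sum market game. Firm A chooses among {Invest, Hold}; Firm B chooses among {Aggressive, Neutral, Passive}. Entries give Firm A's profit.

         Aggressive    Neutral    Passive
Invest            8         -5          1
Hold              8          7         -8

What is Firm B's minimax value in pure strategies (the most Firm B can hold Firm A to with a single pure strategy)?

Column maxima: Aggressive → 8, Neutral → 7, Passive → 1.
The smallest of these is 1.

1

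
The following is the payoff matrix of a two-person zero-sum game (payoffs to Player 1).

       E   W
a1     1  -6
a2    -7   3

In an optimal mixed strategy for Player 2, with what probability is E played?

Row minima: a1 → -6, a2 → -7; maximin = -6.
Column maxima: E → 1, W → 3; minimax = 1.
-6 ≠ 1, so there is no saddle point; optimal play is mixed.
Let Player 1 play a1 with probability p. Expected payoff against E: 1p + (-7)(1−p) = 8p − 7; against W: (-6)p + 3(1−p) = −9p + 3.
Setting these equal: 8p − 7 = −9p + 3 ⇒ 17p = 10 ⇒ p = 10/17, and the value is (8)·(10/17) − 7 = -39/17.
For Player 2: with q = P(E), equating a1's and a2's payoffs gives 7q − 6 = −10q + 3 ⇒ q = 9/17.

9/17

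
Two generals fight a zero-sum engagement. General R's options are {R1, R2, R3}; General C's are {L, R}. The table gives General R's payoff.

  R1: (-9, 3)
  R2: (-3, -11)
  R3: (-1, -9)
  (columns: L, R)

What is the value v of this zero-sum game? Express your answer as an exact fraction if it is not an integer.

-21/5

Row minima: R1 → -9, R2 → -11, R3 → -9; maximin = -9.
Column maxima: L → -1, R → 3; minimax = -1.
-9 ≠ -1, so there is no saddle point; optimal play is mixed.
R2 is strictly dominated by R3, so General R never plays it.
On the remaining 2×2 (R1, R3 vs L, R):
Let General R play R1 with probability p. Expected payoff against L: (-9)p + (-1)(1−p) = −8p − 1; against R: 3p + (-9)(1−p) = 12p − 9.
Setting these equal: −8p − 1 = 12p − 9 ⇒ −20p = -8 ⇒ p = 2/5, and the value is (-8)·(2/5) − 1 = -21/5.
For General C: with q = P(L), equating R1's and R3's payoffs gives −12q + 3 = 8q − 9 ⇒ q = 3/5.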